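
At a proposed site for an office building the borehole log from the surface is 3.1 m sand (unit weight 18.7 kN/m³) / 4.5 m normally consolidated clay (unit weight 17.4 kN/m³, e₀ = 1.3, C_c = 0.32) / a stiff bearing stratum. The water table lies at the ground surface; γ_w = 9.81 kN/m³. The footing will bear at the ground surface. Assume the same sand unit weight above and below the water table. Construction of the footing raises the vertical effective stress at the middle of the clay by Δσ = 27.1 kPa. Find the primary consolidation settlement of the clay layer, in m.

Mid-depth of clay below the ground surface: z = 3.1 + 4.5/2 = 5.35 m.
Total vertical stress at mid-clay: σ_v = 18.7×3.1 + 17.4×2.25 = 97.12 kPa.
Pore pressure: u = 9.81×(5.35 − 0) = 52.483 kPa.
Initial effective stress: σ'_0 = σ_v − u = 97.12 − 52.483 = 44.637 kPa.
Final effective stress: σ'_f = σ'_0 + Δσ = 44.637 + 27.1 = 71.737 kPa.
Normally consolidated clay, so the full stress increment lies on the virgin compression line:
S_c = C_c·H/(1+e₀)·log₁₀(σ'_f/σ'_0) = 0.32×4.5/(1+1.3)×log₁₀(71.737/44.637)
    = 0.62609 × 0.20605 = 0.129 m

S_c ≈ 0.129 m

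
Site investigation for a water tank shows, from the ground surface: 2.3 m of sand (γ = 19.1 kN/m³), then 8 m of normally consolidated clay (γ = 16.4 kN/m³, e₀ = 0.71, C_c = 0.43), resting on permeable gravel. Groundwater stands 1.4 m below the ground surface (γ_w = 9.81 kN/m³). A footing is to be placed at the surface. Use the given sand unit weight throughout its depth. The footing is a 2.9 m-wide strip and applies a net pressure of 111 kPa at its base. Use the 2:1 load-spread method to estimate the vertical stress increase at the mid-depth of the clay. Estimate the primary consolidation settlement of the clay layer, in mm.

S_c ≈ 394 mm

Mid-depth of clay below the ground surface: z = 2.3 + 8/2 = 6.3 m.
Total vertical stress at mid-clay: σ_v = 19.1×2.3 + 16.4×4 = 109.53 kPa.
Pore pressure: u = 9.81×(6.3 − 1.4) = 48.069 kPa.
Initial effective stress: σ'_0 = σ_v − u = 109.53 − 48.069 = 61.461 kPa.
Stress increase at mid-clay by the 2:1 spreading method:
Δσ = qB/(B+z) = 111×2.9/(2.9+6.3) = 34.989 kPa
Final effective stress: σ'_f = σ'_0 + Δσ = 61.461 + 34.989 = 96.45 kPa.
Normally consolidated clay, so the full stress increment lies on the virgin compression line:
S_c = C_c·H/(1+e₀)·log₁₀(σ'_f/σ'_0) = 0.43×8/(1+0.71)×log₁₀(96.45/61.461)
    = 2.0117 × 0.1957 = 0.3937 m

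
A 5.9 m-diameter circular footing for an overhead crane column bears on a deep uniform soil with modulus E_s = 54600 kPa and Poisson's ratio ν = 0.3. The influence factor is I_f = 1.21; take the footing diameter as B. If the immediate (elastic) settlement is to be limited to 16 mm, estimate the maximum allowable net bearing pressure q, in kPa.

S_e = q·B·(1−ν²)/E_s · I_f  ⇒  q = S_e·E_s / (B·(1−ν²)·I_f).
q = 0.016 × 54600 / (5.9 × 0.91 × 1.21) = 134.5 kPa

q ≈ 134 kPa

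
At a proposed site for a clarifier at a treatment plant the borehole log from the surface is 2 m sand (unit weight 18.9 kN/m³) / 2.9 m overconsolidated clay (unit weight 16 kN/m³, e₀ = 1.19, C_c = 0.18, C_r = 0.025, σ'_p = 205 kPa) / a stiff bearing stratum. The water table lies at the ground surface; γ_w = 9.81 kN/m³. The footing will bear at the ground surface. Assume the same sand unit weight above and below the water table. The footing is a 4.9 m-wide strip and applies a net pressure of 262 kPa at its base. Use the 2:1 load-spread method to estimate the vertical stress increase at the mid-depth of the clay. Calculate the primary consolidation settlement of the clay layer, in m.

S_c ≈ 0.0273 m

Mid-depth of clay below the ground surface: z = 2 + 2.9/2 = 3.45 m.
Total vertical stress at mid-clay: σ_v = 18.9×2 + 16×1.45 = 61 kPa.
Pore pressure: u = 9.81×(3.45 − 0) = 33.845 kPa.
Initial effective stress: σ'_0 = σ_v − u = 61 − 33.845 = 27.155 kPa.
Stress increase at mid-clay by the 2:1 spreading method:
Δσ = qB/(B+z) = 262×4.9/(4.9+3.45) = 153.75 kPa
Final effective stress: σ'_f = 27.155 + 153.75 = 180.91 kPa.
σ'_f = 180.91 ≤ σ'_p = 205 kPa, so the clay remains overconsolidated and only the recompression index applies:
S_c = C_r·H/(1+e₀)·log₁₀(σ'_f/σ'_0) = 0.025×2.9/2.19×log₁₀(180.91/27.155)
    = 0.033105 × 0.82361 = 0.02727 m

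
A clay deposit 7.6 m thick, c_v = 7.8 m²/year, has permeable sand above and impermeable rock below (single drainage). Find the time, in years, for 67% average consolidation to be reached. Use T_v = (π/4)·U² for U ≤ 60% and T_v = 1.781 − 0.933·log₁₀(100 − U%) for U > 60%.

t ≈ 2.7 years

Drainage path length: H_d = H = 7.6 m (single drainage).
U > 60%: T_v = 1.781 − 0.933·log₁₀(100 − 67) = 0.36423.
t = T_v·H_d²/c_v = 0.36423×7.6²/7.8 = 2.697 years.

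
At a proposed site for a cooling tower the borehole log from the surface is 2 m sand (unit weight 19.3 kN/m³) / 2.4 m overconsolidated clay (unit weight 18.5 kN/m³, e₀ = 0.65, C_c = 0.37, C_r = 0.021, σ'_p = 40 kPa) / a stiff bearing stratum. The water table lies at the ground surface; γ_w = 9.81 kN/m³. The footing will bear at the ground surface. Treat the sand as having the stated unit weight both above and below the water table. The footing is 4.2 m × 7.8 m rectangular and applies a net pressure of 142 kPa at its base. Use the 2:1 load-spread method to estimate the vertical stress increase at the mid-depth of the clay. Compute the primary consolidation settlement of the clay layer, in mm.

S_c ≈ 184 mm

Mid-depth of clay below the ground surface: z = 2 + 2.4/2 = 3.2 m.
Total vertical stress at mid-clay: σ_v = 19.3×2 + 18.5×1.2 = 60.8 kPa.
Pore pressure: u = 9.81×(3.2 − 0) = 31.392 kPa.
Initial effective stress: σ'_0 = σ_v − u = 60.8 − 31.392 = 29.408 kPa.
Stress increase at mid-clay by the 2:1 spreading method:
Δσ = qBL/((B+z)(L+z)) = 142×4.2×7.8/((4.2+3.2)(7.8+3.2)) = 57.149 kPa
Final effective stress: σ'_f = 29.408 + 57.149 = 86.557 kPa.
σ'_f = 86.557 > σ'_p = 40 kPa, so the stress path crosses the preconsolidation pressure — recompression up to σ'_p, then virgin compression beyond:
S_c = H/(1+e₀)·[C_r·log₁₀(σ'_p/σ'_0) + C_c·log₁₀(σ'_f/σ'_p)]
    = 2.4/1.65 × [0.021×log₁₀(40/29.408) + 0.37×log₁₀(86.557/40)]
    = 1.4545 × [0.0028055 + 0.12404] = 0.1845 m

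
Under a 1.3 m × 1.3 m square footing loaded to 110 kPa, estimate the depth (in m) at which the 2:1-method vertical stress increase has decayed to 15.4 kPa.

2:1 spreading — at depth z the loaded area has grown by z in each plan dimension:
qB²/(B+z)² = Δσ_z ⇒ z = B(√(q/Δσ_z) − 1) = 1.3×(√(110/15.4) − 1) = 2.174 m

z ≈ 2.17 m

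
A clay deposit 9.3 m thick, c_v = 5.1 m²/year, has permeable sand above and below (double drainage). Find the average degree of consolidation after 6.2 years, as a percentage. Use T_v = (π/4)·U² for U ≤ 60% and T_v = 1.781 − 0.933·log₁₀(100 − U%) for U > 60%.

Drainage path length: H_d = H/2 = 4.65 m (double drainage).
T_v = c_v·t/H_d² = 5.1×6.2/4.65² = 1.4624.
T_v = 1.4624 corresponds to the U > 60% branch:
U = 1 − 10^((1.781 − T_v)/0.933)/100 = 0.978

U ≈ 97.8 %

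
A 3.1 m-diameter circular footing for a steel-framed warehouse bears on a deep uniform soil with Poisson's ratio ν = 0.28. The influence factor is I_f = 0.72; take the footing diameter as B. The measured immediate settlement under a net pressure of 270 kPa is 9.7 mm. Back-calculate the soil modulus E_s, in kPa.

S_e = q·B·(1−ν²)/E_s · I_f  ⇒  E_s = q·B·(1−ν²)·I_f / S_e.
E_s = 270 × 3.1 × 0.9216 × 0.72 / 0.0097 = 57260 kPa

E_s ≈ 57300 kPa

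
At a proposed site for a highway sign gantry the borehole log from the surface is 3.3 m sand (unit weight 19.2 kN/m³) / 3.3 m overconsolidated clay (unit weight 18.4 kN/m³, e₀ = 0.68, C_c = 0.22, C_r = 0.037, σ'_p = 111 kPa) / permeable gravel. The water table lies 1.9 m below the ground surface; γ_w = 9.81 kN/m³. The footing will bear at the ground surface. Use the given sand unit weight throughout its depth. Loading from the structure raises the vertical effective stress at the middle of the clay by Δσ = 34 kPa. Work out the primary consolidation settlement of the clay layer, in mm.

Mid-depth of clay below the ground surface: z = 3.3 + 3.3/2 = 4.95 m.
Total vertical stress at mid-clay: σ_v = 19.2×3.3 + 18.4×1.65 = 93.72 kPa.
Pore pressure: u = 9.81×(4.95 − 1.9) = 29.921 kPa.
Initial effective stress: σ'_0 = σ_v − u = 93.72 − 29.921 = 63.799 kPa.
Final effective stress: σ'_f = 63.799 + 34 = 97.799 kPa.
σ'_f = 97.799 ≤ σ'_p = 111 kPa, so the clay remains overconsolidated and only the recompression index applies:
S_c = C_r·H/(1+e₀)·log₁₀(σ'_f/σ'_0) = 0.037×3.3/1.68×log₁₀(97.799/63.799)
    = 0.072679 × 0.18552 = 0.01348 m

S_c ≈ 13.5 mm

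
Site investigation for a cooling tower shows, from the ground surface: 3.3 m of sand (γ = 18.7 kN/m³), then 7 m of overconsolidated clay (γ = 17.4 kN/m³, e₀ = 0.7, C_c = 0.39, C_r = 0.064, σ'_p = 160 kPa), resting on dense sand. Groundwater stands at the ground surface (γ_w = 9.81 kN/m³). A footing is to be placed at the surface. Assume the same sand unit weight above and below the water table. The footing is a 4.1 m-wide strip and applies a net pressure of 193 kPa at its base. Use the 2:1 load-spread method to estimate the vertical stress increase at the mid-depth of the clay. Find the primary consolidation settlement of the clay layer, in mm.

S_c ≈ 95.3 mm

Mid-depth of clay below the ground surface: z = 3.3 + 7/2 = 6.8 m.
Total vertical stress at mid-clay: σ_v = 18.7×3.3 + 17.4×3.5 = 122.61 kPa.
Pore pressure: u = 9.81×(6.8 − 0) = 66.708 kPa.
Initial effective stress: σ'_0 = σ_v − u = 122.61 − 66.708 = 55.902 kPa.
Stress increase at mid-clay by the 2:1 spreading method:
Δσ = qB/(B+z) = 193×4.1/(4.1+6.8) = 72.596 kPa
Final effective stress: σ'_f = 55.902 + 72.596 = 128.5 kPa.
σ'_f = 128.5 ≤ σ'_p = 160 kPa, so the clay remains overconsolidated and only the recompression index applies:
S_c = C_r·H/(1+e₀)·log₁₀(σ'_f/σ'_0) = 0.064×7/1.7×log₁₀(128.5/55.902)
    = 0.26353 × 0.36148 = 0.09526 m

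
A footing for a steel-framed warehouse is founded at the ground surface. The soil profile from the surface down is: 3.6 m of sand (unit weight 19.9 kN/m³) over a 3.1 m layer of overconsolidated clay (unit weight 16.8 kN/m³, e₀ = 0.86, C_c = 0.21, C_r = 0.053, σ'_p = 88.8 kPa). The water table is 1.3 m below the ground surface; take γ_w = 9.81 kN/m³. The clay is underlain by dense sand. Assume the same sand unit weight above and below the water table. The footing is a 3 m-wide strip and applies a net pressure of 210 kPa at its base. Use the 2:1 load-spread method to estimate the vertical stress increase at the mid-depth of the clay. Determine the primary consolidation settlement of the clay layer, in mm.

S_c ≈ 81.2 mm

Mid-depth of clay below the ground surface: z = 3.6 + 3.1/2 = 5.15 m.
Total vertical stress at mid-clay: σ_v = 19.9×3.6 + 16.8×1.55 = 97.68 kPa.
Pore pressure: u = 9.81×(5.15 − 1.3) = 37.769 kPa.
Initial effective stress: σ'_0 = σ_v − u = 97.68 − 37.769 = 59.911 kPa.
Stress increase at mid-clay by the 2:1 spreading method:
Δσ = qB/(B+z) = 210×3/(3+5.15) = 77.301 kPa
Final effective stress: σ'_f = 59.911 + 77.301 = 137.21 kPa.
σ'_f = 137.21 > σ'_p = 88.8 kPa, so the stress path crosses the preconsolidation pressure — recompression up to σ'_p, then virgin compression beyond:
S_c = H/(1+e₀)·[C_r·log₁₀(σ'_p/σ'_0) + C_c·log₁₀(σ'_f/σ'_p)]
    = 3.1/1.86 × [0.053×log₁₀(88.8/59.911) + 0.21×log₁₀(137.21/88.8)]
    = 1.6667 × [0.009058 + 0.039684] = 0.08124 m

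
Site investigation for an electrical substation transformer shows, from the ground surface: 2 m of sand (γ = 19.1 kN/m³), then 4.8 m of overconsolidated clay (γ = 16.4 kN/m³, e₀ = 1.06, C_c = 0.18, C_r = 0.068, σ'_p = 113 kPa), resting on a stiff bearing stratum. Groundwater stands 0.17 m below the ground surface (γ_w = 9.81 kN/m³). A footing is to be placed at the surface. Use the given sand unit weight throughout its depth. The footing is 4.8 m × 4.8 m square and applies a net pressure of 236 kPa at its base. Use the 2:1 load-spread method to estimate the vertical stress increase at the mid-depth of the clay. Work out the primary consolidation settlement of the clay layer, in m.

S_c ≈ 0.0704 m

Mid-depth of clay below the ground surface: z = 2 + 4.8/2 = 4.4 m.
Total vertical stress at mid-clay: σ_v = 19.1×2 + 16.4×2.4 = 77.56 kPa.
Pore pressure: u = 9.81×(4.4 − 0.17) = 41.496 kPa.
Initial effective stress: σ'_0 = σ_v − u = 77.56 − 41.496 = 36.064 kPa.
Stress increase at mid-clay by the 2:1 spreading method:
Δσ = qBL/((B+z)(L+z)) = 236×4.8×4.8/((4.8+4.4)(4.8+4.4)) = 64.242 kPa
Final effective stress: σ'_f = 36.064 + 64.242 = 100.31 kPa.
σ'_f = 100.31 ≤ σ'_p = 113 kPa, so the clay remains overconsolidated and only the recompression index applies:
S_c = C_r·H/(1+e₀)·log₁₀(σ'_f/σ'_0) = 0.068×4.8/2.06×log₁₀(100.31/36.064)
    = 0.15845 × 0.44427 = 0.07039 m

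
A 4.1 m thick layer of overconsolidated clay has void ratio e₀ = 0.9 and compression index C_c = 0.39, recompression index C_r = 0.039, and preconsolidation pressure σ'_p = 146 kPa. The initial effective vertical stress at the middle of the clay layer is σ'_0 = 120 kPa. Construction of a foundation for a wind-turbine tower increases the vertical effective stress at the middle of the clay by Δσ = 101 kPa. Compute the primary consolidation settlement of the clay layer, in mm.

Final effective stress: σ'_f = 120 + 101 = 221 kPa.
σ'_f = 221 > σ'_p = 146 kPa, so the stress path crosses the preconsolidation pressure — recompression up to σ'_p, then virgin compression beyond:
S_c = H/(1+e₀)·[C_r·log₁₀(σ'_p/σ'_0) + C_c·log₁₀(σ'_f/σ'_p)]
    = 4.1/1.9 × [0.039×log₁₀(146/120) + 0.39×log₁₀(221/146)]
    = 2.1579 × [0.0033217 + 0.070215] = 0.1587 m

S_c ≈ 159 mm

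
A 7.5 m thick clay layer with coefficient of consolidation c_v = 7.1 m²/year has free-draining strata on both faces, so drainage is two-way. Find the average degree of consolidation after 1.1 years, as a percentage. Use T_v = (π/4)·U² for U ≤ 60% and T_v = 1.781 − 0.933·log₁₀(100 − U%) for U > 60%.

U ≈ 79.4 %

Drainage path length: H_d = H/2 = 3.75 m (double drainage).
T_v = c_v·t/H_d² = 7.1×1.1/3.75² = 0.55538.
T_v = 0.55538 corresponds to the U > 60% branch:
U = 1 − 10^((1.781 − T_v)/0.933)/100 = 0.7941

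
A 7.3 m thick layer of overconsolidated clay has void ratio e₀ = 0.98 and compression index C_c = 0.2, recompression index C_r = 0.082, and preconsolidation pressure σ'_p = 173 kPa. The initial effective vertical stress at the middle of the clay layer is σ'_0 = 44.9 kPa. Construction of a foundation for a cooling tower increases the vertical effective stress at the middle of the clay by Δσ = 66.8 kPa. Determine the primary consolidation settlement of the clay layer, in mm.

S_c ≈ 120 mm

Final effective stress: σ'_f = 44.9 + 66.8 = 111.7 kPa.
σ'_f = 111.7 ≤ σ'_p = 173 kPa, so the clay remains overconsolidated and only the recompression index applies:
S_c = C_r·H/(1+e₀)·log₁₀(σ'_f/σ'_0) = 0.082×7.3/1.98×log₁₀(111.7/44.9)
    = 0.30233 × 0.39581 = 0.1197 m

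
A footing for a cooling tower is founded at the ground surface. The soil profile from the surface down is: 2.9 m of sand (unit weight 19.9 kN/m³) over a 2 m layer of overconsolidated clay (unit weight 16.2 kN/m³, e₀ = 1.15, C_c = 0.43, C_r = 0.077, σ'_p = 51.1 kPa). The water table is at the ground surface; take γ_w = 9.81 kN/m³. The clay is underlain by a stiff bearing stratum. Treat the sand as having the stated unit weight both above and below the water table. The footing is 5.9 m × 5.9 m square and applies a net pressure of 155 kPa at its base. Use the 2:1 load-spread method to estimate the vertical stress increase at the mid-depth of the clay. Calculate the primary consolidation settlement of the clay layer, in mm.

S_c ≈ 113 mm

Mid-depth of clay below the ground surface: z = 2.9 + 2/2 = 3.9 m.
Total vertical stress at mid-clay: σ_v = 19.9×2.9 + 16.2×1 = 73.91 kPa.
Pore pressure: u = 9.81×(3.9 − 0) = 38.259 kPa.
Initial effective stress: σ'_0 = σ_v − u = 73.91 − 38.259 = 35.651 kPa.
Stress increase at mid-clay by the 2:1 spreading method:
Δσ = qBL/((B+z)(L+z)) = 155×5.9×5.9/((5.9+3.9)(5.9+3.9)) = 56.18 kPa
Final effective stress: σ'_f = 35.651 + 56.18 = 91.831 kPa.
σ'_f = 91.831 > σ'_p = 51.1 kPa, so the stress path crosses the preconsolidation pressure — recompression up to σ'_p, then virgin compression beyond:
S_c = H/(1+e₀)·[C_r·log₁₀(σ'_p/σ'_0) + C_c·log₁₀(σ'_f/σ'_p)]
    = 2/2.15 × [0.077×log₁₀(51.1/35.651) + 0.43×log₁₀(91.831/51.1)]
    = 0.93023 × [0.012039 + 0.10946] = 0.113 m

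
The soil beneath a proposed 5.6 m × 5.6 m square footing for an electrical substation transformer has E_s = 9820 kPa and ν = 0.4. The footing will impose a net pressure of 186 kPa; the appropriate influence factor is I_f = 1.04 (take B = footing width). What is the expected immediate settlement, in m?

S_e ≈ 0.0927 m

Immediate (elastic) settlement: S_e = q·B·(1−ν²)/E_s · I_f.
S_e = 186 × 5.6 × (1 − 0.4²) / 9820 × 1.04
    = 186 × 5.6 × 0.84 / 9820 × 1.04
    = 0.09266 m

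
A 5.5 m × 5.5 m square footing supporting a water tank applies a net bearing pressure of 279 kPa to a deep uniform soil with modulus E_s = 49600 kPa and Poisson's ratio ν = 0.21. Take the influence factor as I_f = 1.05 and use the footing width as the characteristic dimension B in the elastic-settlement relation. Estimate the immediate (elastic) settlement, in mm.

Immediate (elastic) settlement: S_e = q·B·(1−ν²)/E_s · I_f.
S_e = 279 × 5.5 × (1 − 0.21²) / 49600 × 1.05
    = 279 × 5.5 × 0.9559 / 49600 × 1.05
    = 0.03105 m = 31.05 mm

S_e ≈ 31.1 mm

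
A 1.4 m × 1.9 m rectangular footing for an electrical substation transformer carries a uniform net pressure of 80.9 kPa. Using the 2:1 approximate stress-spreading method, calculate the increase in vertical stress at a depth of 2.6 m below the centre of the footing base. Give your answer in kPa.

By the 2:1 method the load spreads at 1 horizontal : 2 vertical, so at depth z the loaded area has grown by z in each plan dimension:
Δσ = qBL/((B+z)(L+z)) = 80.9×1.4×1.9/((1.4+2.6)(1.9+2.6)) = 11.955 kPa

Δσ_z ≈ 12 kPa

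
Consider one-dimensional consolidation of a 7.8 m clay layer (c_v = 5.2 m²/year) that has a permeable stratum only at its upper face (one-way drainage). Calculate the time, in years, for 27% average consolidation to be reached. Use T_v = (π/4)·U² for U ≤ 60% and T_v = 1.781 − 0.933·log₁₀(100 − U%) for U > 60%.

t ≈ 0.67 years

Drainage path length: H_d = H = 7.8 m (single drainage).
U ≤ 60%: T_v = (π/4)·U² = (π/4)×0.27² = 0.057256.
t = T_v·H_d²/c_v = 0.057256×7.8²/5.2 = 0.6699 years.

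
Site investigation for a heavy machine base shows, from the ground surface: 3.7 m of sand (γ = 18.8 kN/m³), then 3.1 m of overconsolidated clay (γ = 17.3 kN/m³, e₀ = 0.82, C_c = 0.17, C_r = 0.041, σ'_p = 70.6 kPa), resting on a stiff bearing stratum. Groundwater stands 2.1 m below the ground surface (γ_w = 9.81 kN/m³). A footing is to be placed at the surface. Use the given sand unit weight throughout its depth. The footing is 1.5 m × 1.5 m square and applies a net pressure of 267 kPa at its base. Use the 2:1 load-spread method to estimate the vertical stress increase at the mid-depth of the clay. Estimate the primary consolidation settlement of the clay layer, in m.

S_c ≈ 0.0159 m

Mid-depth of clay below the ground surface: z = 3.7 + 3.1/2 = 5.25 m.
Total vertical stress at mid-clay: σ_v = 18.8×3.7 + 17.3×1.55 = 96.375 kPa.
Pore pressure: u = 9.81×(5.25 − 2.1) = 30.902 kPa.
Initial effective stress: σ'_0 = σ_v − u = 96.375 − 30.902 = 65.473 kPa.
Stress increase at mid-clay by the 2:1 spreading method:
Δσ = qBL/((B+z)(L+z)) = 267×1.5×1.5/((1.5+5.25)(1.5+5.25)) = 13.185 kPa
Final effective stress: σ'_f = 65.473 + 13.185 = 78.658 kPa.
σ'_f = 78.658 > σ'_p = 70.6 kPa, so the stress path crosses the preconsolidation pressure — recompression up to σ'_p, then virgin compression beyond:
S_c = H/(1+e₀)·[C_r·log₁₀(σ'_p/σ'_0) + C_c·log₁₀(σ'_f/σ'_p)]
    = 3.1/1.82 × [0.041×log₁₀(70.6/65.473) + 0.17×log₁₀(78.658/70.6)]
    = 1.7033 × [0.0013424 + 0.0079795] = 0.01588 m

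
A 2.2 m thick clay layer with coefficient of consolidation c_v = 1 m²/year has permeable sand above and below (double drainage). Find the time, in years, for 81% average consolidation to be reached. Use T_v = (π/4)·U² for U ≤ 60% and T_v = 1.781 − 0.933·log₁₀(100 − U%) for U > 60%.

Drainage path length: H_d = H/2 = 1.1 m (double drainage).
U > 60%: T_v = 1.781 − 0.933·log₁₀(100 − 81) = 0.58792.
t = T_v·H_d²/c_v = 0.58792×1.1²/1 = 0.7114 years.

t ≈ 0.711 years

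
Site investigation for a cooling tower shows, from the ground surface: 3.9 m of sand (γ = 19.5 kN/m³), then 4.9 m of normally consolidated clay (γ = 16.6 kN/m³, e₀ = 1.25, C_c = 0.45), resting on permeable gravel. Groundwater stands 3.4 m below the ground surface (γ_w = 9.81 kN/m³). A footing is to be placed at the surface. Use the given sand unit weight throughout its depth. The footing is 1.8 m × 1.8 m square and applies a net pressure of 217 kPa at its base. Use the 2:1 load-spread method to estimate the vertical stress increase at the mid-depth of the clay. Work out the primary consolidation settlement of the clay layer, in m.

Mid-depth of clay below the ground surface: z = 3.9 + 4.9/2 = 6.35 m.
Total vertical stress at mid-clay: σ_v = 19.5×3.9 + 16.6×2.45 = 116.72 kPa.
Pore pressure: u = 9.81×(6.35 − 3.4) = 28.94 kPa.
Initial effective stress: σ'_0 = σ_v − u = 116.72 − 28.94 = 87.78 kPa.
Stress increase at mid-clay by the 2:1 spreading method:
Δσ = qBL/((B+z)(L+z)) = 217×1.8×1.8/((1.8+6.35)(1.8+6.35)) = 10.585 kPa
Final effective stress: σ'_f = σ'_0 + Δσ = 87.78 + 10.585 = 98.365 kPa.
Normally consolidated clay, so the full stress increment lies on the virgin compression line:
S_c = C_c·H/(1+e₀)·log₁₀(σ'_f/σ'_0) = 0.45×4.9/(1+1.25)×log₁₀(98.365/87.78)
    = 0.98 × 0.049445 = 0.04846 m

S_c ≈ 0.0485 m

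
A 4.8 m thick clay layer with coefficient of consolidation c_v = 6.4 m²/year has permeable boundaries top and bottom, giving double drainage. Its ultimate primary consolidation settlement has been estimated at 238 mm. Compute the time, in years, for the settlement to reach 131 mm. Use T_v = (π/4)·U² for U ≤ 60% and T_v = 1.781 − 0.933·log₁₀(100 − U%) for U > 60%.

Drainage path length: H_d = H/2 = 2.4 m (double drainage).
U = S(t)/S_ult = 131/238 = 0.5504.
U ≤ 60%: T_v = (π/4)·U² = (π/4)×0.55042² = 0.23795.
t = T_v·H_d²/c_v = 0.23795×2.4²/6.4 = 0.2142 years.

t ≈ 0.214 years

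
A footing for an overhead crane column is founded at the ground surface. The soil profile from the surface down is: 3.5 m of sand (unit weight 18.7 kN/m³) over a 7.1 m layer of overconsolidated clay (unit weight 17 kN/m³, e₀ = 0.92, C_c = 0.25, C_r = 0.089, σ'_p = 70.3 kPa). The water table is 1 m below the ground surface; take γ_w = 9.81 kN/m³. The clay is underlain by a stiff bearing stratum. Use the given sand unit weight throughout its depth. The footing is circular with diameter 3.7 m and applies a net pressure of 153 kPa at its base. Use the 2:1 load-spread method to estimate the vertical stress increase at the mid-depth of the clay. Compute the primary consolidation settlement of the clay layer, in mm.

Mid-depth of clay below the ground surface: z = 3.5 + 7.1/2 = 7.05 m.
Total vertical stress at mid-clay: σ_v = 18.7×3.5 + 17×3.55 = 125.8 kPa.
Pore pressure: u = 9.81×(7.05 − 1) = 59.351 kPa.
Initial effective stress: σ'_0 = σ_v − u = 125.8 − 59.351 = 66.449 kPa.
Stress increase at mid-clay by the 2:1 spreading method:
Δσ ≈ qD²/(D+z)² = 153×3.7²/(3.7+7.05)² = 18.125 kPa
Final effective stress: σ'_f = 66.449 + 18.125 = 84.574 kPa.
σ'_f = 84.574 > σ'_p = 70.3 kPa, so the stress path crosses the preconsolidation pressure — recompression up to σ'_p, then virgin compression beyond:
S_c = H/(1+e₀)·[C_r·log₁₀(σ'_p/σ'_0) + C_c·log₁₀(σ'_f/σ'_p)]
    = 7.1/1.92 × [0.089×log₁₀(70.3/66.449) + 0.25×log₁₀(84.574/70.3)]
    = 3.6979 × [0.0021776 + 0.02007] = 0.08227 m

S_c ≈ 82.3 mm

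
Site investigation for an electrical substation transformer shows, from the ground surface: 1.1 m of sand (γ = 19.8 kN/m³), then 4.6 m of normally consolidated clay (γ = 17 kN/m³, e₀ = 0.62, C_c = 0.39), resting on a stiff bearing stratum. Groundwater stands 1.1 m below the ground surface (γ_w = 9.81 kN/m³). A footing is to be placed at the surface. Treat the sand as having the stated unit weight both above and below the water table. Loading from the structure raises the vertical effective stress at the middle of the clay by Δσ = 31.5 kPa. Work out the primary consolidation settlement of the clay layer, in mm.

Mid-depth of clay below the ground surface: z = 1.1 + 4.6/2 = 3.4 m.
Total vertical stress at mid-clay: σ_v = 19.8×1.1 + 17×2.3 = 60.88 kPa.
Pore pressure: u = 9.81×(3.4 − 1.1) = 22.563 kPa.
Initial effective stress: σ'_0 = σ_v − u = 60.88 − 22.563 = 38.317 kPa.
Final effective stress: σ'_f = σ'_0 + Δσ = 38.317 + 31.5 = 69.817 kPa.
Normally consolidated clay, so the full stress increment lies on the virgin compression line:
S_c = C_c·H/(1+e₀)·log₁₀(σ'_f/σ'_0) = 0.39×4.6/(1+0.62)×log₁₀(69.817/38.317)
    = 1.1074 × 0.26057 = 0.2886 m

S_c ≈ 289 mm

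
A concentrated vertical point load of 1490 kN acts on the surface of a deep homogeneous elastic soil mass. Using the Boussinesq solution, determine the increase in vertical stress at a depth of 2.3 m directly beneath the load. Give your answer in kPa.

Δσ_z ≈ 134 kPa

Boussinesq vertical stress below a point load on an elastic half-space:
Δσ_z = 3P/(2πz²) · [1 + (r/z)²]^(−5/2)
r/z = 0/2.3 = 0; [1+(r/z)²]^(−5/2) = 1.
Δσ_z = 3×1490/(2π×2.3²) × 1 = 134.48 × 1 = 134.5 kPa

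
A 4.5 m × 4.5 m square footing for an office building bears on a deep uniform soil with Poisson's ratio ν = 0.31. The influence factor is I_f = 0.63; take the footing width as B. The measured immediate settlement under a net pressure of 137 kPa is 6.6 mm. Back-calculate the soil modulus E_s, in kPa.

S_e = q·B·(1−ν²)/E_s · I_f  ⇒  E_s = q·B·(1−ν²)·I_f / S_e.
E_s = 137 × 4.5 × 0.9039 × 0.63 / 0.0066 = 53190 kPa

E_s ≈ 53200 kPa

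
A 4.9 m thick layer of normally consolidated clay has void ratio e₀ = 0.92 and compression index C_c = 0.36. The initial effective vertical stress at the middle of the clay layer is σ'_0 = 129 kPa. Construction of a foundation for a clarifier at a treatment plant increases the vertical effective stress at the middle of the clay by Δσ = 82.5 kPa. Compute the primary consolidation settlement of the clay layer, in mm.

S_c ≈ 197 mm

Final effective stress: σ'_f = σ'_0 + Δσ = 129 + 82.5 = 211.5 kPa.
Normally consolidated clay, so the full stress increment lies on the virgin compression line:
S_c = C_c·H/(1+e₀)·log₁₀(σ'_f/σ'_0) = 0.36×4.9/(1+0.92)×log₁₀(211.5/129)
    = 0.91875 × 0.21472 = 0.1973 m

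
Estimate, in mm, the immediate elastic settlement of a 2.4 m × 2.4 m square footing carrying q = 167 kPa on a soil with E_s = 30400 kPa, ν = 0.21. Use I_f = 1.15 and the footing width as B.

Immediate (elastic) settlement: S_e = q·B·(1−ν²)/E_s · I_f.
S_e = 167 × 2.4 × (1 − 0.21²) / 30400 × 1.15
    = 167 × 2.4 × 0.9559 / 30400 × 1.15
    = 0.01449 m = 14.49 mm

S_e ≈ 14.5 mm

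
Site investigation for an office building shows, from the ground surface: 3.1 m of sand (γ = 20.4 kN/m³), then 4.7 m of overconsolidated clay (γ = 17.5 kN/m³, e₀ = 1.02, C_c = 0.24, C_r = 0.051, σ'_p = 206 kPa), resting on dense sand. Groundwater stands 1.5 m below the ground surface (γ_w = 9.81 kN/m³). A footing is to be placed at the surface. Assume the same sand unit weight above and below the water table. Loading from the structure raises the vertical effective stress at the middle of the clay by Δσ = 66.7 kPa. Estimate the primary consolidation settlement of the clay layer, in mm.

S_c ≈ 36.1 mm

Mid-depth of clay below the ground surface: z = 3.1 + 4.7/2 = 5.45 m.
Total vertical stress at mid-clay: σ_v = 20.4×3.1 + 17.5×2.35 = 104.36 kPa.
Pore pressure: u = 9.81×(5.45 − 1.5) = 38.75 kPa.
Initial effective stress: σ'_0 = σ_v − u = 104.36 − 38.75 = 65.61 kPa.
Final effective stress: σ'_f = 65.61 + 66.7 = 132.31 kPa.
σ'_f = 132.31 ≤ σ'_p = 206 kPa, so the clay remains overconsolidated and only the recompression index applies:
S_c = C_r·H/(1+e₀)·log₁₀(σ'_f/σ'_0) = 0.051×4.7/2.02×log₁₀(132.31/65.61)
    = 0.11866 × 0.30462 = 0.03615 m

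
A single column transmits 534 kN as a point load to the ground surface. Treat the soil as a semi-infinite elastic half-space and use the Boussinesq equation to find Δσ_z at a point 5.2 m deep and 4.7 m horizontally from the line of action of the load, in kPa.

Boussinesq vertical stress below a point load on an elastic half-space:
Δσ_z = 3P/(2πz²) · [1 + (r/z)²]^(−5/2)
r/z = 4.7/5.2 = 0.90385; [1+(r/z)²]^(−5/2) = 0.22472.
Δσ_z = 3×534/(2π×5.2²) × 0.22472 = 9.4292 × 0.22472 = 2.119 kPa

Δσ_z ≈ 2.12 kPa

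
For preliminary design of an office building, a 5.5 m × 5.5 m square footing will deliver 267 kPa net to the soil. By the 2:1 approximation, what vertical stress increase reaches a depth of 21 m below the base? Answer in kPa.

By the 2:1 method the load spreads at 1 horizontal : 2 vertical, so at depth z the loaded area has grown by z in each plan dimension:
Δσ = qBL/((B+z)(L+z)) = 267×5.5×5.5/((5.5+21)(5.5+21)) = 11.501 kPa

Δσ_z ≈ 11.5 kPa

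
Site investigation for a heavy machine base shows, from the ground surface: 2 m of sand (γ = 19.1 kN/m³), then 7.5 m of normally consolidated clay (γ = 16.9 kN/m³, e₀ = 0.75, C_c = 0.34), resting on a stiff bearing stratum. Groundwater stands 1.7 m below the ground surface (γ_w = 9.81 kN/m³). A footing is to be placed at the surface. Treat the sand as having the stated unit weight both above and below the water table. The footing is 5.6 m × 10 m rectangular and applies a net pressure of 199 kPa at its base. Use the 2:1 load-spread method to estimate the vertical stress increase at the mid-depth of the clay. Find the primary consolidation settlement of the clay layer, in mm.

S_c ≈ 441 mm

Mid-depth of clay below the ground surface: z = 2 + 7.5/2 = 5.75 m.
Total vertical stress at mid-clay: σ_v = 19.1×2 + 16.9×3.75 = 101.57 kPa.
Pore pressure: u = 9.81×(5.75 − 1.7) = 39.73 kPa.
Initial effective stress: σ'_0 = σ_v − u = 101.57 − 39.73 = 61.84 kPa.
Stress increase at mid-clay by the 2:1 spreading method:
Δσ = qBL/((B+z)(L+z)) = 199×5.6×10/((5.6+5.75)(10+5.75)) = 62.34 kPa
Final effective stress: σ'_f = σ'_0 + Δσ = 61.84 + 62.34 = 124.18 kPa.
Normally consolidated clay, so the full stress increment lies on the virgin compression line:
S_c = C_c·H/(1+e₀)·log₁₀(σ'_f/σ'_0) = 0.34×7.5/(1+0.75)×log₁₀(124.18/61.84)
    = 1.4571 × 0.30278 = 0.4412 m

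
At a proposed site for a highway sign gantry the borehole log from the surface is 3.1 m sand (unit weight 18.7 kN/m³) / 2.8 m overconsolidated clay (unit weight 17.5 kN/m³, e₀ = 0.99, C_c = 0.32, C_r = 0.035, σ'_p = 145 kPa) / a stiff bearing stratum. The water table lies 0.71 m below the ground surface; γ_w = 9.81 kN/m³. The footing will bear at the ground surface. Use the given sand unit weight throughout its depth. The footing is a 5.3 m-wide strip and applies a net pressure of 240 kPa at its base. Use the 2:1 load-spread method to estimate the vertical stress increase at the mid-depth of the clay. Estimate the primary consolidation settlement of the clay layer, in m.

Mid-depth of clay below the ground surface: z = 3.1 + 2.8/2 = 4.5 m.
Total vertical stress at mid-clay: σ_v = 18.7×3.1 + 17.5×1.4 = 82.47 kPa.
Pore pressure: u = 9.81×(4.5 − 0.71) = 37.18 kPa.
Initial effective stress: σ'_0 = σ_v − u = 82.47 − 37.18 = 45.29 kPa.
Stress increase at mid-clay by the 2:1 spreading method:
Δσ = qB/(B+z) = 240×5.3/(5.3+4.5) = 129.8 kPa
Final effective stress: σ'_f = 45.29 + 129.8 = 175.09 kPa.
σ'_f = 175.09 > σ'_p = 145 kPa, so the stress path crosses the preconsolidation pressure — recompression up to σ'_p, then virgin compression beyond:
S_c = H/(1+e₀)·[C_r·log₁₀(σ'_p/σ'_0) + C_c·log₁₀(σ'_f/σ'_p)]
    = 2.8/1.99 × [0.035×log₁₀(145/45.29) + 0.32×log₁₀(175.09/145)]
    = 1.407 × [0.017688 + 0.026206] = 0.06176 m

S_c ≈ 0.0618 m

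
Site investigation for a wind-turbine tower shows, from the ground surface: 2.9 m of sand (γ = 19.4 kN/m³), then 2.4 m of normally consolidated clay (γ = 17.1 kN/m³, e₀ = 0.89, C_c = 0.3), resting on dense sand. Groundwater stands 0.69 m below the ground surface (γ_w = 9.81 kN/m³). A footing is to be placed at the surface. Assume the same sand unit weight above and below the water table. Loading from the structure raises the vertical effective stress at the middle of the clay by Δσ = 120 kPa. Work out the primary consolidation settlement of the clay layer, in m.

S_c ≈ 0.22 m

Mid-depth of clay below the ground surface: z = 2.9 + 2.4/2 = 4.1 m.
Total vertical stress at mid-clay: σ_v = 19.4×2.9 + 17.1×1.2 = 76.78 kPa.
Pore pressure: u = 9.81×(4.1 − 0.69) = 33.452 kPa.
Initial effective stress: σ'_0 = σ_v − u = 76.78 − 33.452 = 43.328 kPa.
Final effective stress: σ'_f = σ'_0 + Δσ = 43.328 + 120 = 163.33 kPa.
Normally consolidated clay, so the full stress increment lies on the virgin compression line:
S_c = C_c·H/(1+e₀)·log₁₀(σ'_f/σ'_0) = 0.3×2.4/(1+0.89)×log₁₀(163.33/43.328)
    = 0.38095 × 0.5763 = 0.2195 m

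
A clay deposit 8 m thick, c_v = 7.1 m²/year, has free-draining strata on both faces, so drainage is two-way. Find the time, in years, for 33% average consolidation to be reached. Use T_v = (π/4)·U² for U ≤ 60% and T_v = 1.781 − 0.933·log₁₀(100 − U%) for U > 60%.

t ≈ 0.193 years

Drainage path length: H_d = H/2 = 4 m (double drainage).
U ≤ 60%: T_v = (π/4)·U² = (π/4)×0.33² = 0.08553.
t = T_v·H_d²/c_v = 0.08553×4²/7.1 = 0.1927 years.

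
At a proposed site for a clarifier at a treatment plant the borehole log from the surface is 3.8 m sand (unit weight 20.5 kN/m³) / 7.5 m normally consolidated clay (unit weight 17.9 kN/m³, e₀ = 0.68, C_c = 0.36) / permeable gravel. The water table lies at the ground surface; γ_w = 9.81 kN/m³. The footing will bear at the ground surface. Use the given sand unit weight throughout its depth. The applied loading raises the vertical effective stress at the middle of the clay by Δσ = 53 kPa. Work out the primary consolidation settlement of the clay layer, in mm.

Mid-depth of clay below the ground surface: z = 3.8 + 7.5/2 = 7.55 m.
Total vertical stress at mid-clay: σ_v = 20.5×3.8 + 17.9×3.75 = 145.02 kPa.
Pore pressure: u = 9.81×(7.55 − 0) = 74.066 kPa.
Initial effective stress: σ'_0 = σ_v − u = 145.02 − 74.066 = 70.954 kPa.
Final effective stress: σ'_f = σ'_0 + Δσ = 70.954 + 53 = 123.95 kPa.
Normally consolidated clay, so the full stress increment lies on the virgin compression line:
S_c = C_c·H/(1+e₀)·log₁₀(σ'_f/σ'_0) = 0.36×7.5/(1+0.68)×log₁₀(123.95/70.954)
    = 1.6071 × 0.24227 = 0.3894 m

S_c ≈ 389 mm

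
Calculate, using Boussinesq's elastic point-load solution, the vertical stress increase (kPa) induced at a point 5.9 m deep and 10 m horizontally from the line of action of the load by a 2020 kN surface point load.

Δσ_z ≈ 0.939 kPa

Boussinesq vertical stress below a point load on an elastic half-space:
Δσ_z = 3P/(2πz²) · [1 + (r/z)²]^(−5/2)
r/z = 10/5.9 = 1.6949; [1+(r/z)²]^(−5/2) = 0.033881.
Δσ_z = 3×2020/(2π×5.9²) × 0.033881 = 27.707 × 0.033881 = 0.9387 kPa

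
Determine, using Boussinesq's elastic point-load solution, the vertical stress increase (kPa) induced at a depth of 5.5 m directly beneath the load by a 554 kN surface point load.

Boussinesq vertical stress below a point load on an elastic half-space:
Δσ_z = 3P/(2πz²) · [1 + (r/z)²]^(−5/2)
r/z = 0/5.5 = 0; [1+(r/z)²]^(−5/2) = 1.
Δσ_z = 3×554/(2π×5.5²) × 1 = 8.7443 × 1 = 8.744 kPa

Δσ_z ≈ 8.74 kPa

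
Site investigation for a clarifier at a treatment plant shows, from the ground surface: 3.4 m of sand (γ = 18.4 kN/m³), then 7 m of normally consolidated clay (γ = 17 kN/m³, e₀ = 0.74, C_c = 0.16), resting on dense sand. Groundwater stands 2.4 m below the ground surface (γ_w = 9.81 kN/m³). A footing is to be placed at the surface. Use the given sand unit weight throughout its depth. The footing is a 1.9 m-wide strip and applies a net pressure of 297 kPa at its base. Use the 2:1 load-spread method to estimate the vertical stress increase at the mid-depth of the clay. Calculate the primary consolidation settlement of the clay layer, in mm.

S_c ≈ 168 mm

Mid-depth of clay below the ground surface: z = 3.4 + 7/2 = 6.9 m.
Total vertical stress at mid-clay: σ_v = 18.4×3.4 + 17×3.5 = 122.06 kPa.
Pore pressure: u = 9.81×(6.9 − 2.4) = 44.145 kPa.
Initial effective stress: σ'_0 = σ_v − u = 122.06 − 44.145 = 77.915 kPa.
Stress increase at mid-clay by the 2:1 spreading method:
Δσ = qB/(B+z) = 297×1.9/(1.9+6.9) = 64.125 kPa
Final effective stress: σ'_f = σ'_0 + Δσ = 77.915 + 64.125 = 142.04 kPa.
Normally consolidated clay, so the full stress increment lies on the virgin compression line:
S_c = C_c·H/(1+e₀)·log₁₀(σ'_f/σ'_0) = 0.16×7/(1+0.74)×log₁₀(142.04/77.915)
    = 0.64368 × 0.26079 = 0.1679 m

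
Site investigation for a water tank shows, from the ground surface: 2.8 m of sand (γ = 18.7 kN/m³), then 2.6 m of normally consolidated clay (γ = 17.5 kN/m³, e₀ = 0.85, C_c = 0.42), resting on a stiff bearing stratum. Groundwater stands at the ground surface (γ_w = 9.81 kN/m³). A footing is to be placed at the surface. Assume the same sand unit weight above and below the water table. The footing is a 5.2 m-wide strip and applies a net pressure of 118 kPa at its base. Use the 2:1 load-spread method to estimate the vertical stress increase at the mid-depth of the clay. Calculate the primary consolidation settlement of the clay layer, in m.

Mid-depth of clay below the ground surface: z = 2.8 + 2.6/2 = 4.1 m.
Total vertical stress at mid-clay: σ_v = 18.7×2.8 + 17.5×1.3 = 75.11 kPa.
Pore pressure: u = 9.81×(4.1 − 0) = 40.221 kPa.
Initial effective stress: σ'_0 = σ_v − u = 75.11 − 40.221 = 34.889 kPa.
Stress increase at mid-clay by the 2:1 spreading method:
Δσ = qB/(B+z) = 118×5.2/(5.2+4.1) = 65.978 kPa
Final effective stress: σ'_f = σ'_0 + Δσ = 34.889 + 65.978 = 100.87 kPa.
Normally consolidated clay, so the full stress increment lies on the virgin compression line:
S_c = C_c·H/(1+e₀)·log₁₀(σ'_f/σ'_0) = 0.42×2.6/(1+0.85)×log₁₀(100.87/34.889)
    = 0.59027 × 0.46107 = 0.2722 m

S_c ≈ 0.272 m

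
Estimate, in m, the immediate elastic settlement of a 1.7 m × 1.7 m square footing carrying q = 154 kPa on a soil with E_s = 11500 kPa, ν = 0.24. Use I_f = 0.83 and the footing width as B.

Immediate (elastic) settlement: S_e = q·B·(1−ν²)/E_s · I_f.
S_e = 154 × 1.7 × (1 − 0.24²) / 11500 × 0.83
    = 154 × 1.7 × 0.9424 / 11500 × 0.83
    = 0.01781 m

S_e ≈ 0.0178 m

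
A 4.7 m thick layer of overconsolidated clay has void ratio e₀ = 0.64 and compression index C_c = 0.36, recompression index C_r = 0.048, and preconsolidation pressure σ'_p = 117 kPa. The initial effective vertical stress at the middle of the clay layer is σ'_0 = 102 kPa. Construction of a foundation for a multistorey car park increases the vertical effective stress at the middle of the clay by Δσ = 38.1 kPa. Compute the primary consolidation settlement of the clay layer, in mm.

Final effective stress: σ'_f = 102 + 38.1 = 140.1 kPa.
σ'_f = 140.1 > σ'_p = 117 kPa, so the stress path crosses the preconsolidation pressure — recompression up to σ'_p, then virgin compression beyond:
S_c = H/(1+e₀)·[C_r·log₁₀(σ'_p/σ'_0) + C_c·log₁₀(σ'_f/σ'_p)]
    = 4.7/1.64 × [0.048×log₁₀(117/102) + 0.36×log₁₀(140.1/117)]
    = 2.8659 × [0.0028601 + 0.028171] = 0.08893 m

S_c ≈ 88.9 mm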